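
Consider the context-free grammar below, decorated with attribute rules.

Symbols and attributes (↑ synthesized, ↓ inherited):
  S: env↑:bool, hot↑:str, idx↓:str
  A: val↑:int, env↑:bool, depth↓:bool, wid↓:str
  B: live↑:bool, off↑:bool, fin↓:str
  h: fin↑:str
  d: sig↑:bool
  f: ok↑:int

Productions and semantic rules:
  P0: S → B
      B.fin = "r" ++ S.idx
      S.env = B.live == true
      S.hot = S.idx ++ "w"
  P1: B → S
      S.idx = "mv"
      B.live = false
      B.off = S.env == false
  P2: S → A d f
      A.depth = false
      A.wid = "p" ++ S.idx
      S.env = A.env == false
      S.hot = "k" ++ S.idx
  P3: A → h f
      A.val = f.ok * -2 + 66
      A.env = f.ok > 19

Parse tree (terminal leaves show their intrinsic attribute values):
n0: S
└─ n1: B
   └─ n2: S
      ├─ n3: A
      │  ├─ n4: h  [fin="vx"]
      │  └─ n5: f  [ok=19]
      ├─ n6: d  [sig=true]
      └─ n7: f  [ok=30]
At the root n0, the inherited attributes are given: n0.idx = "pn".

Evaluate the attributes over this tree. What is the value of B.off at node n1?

1. n0.idx = "pn"  [given at root]
2. n1.fin = "rpn"  ["r" ++ S.idx]
3. n2.idx = "mv"  ["mv"]
4. n3.depth = false  [false]
5. n3.wid = "pmv"  ["p" ++ S.idx]
6. n4.fin = "vx"  [terminal]
7. n5.ok = 19  [terminal]
8. n3.val = 28  [f.ok * -2 + 66]
9. n3.env = false  [f.ok > 19]
10. n6.sig = true  [terminal]
11. n7.ok = 30  [terminal]
12. n2.env = true  [A.env == false]
13. n2.hot = "kmv"  ["k" ++ S.idx]
14. n1.live = false  [false]
15. n1.off = false  [S.env == false]
16. n0.env = false  [B.live == true]
17. n0.hot = "pnw"  [S.idx ++ "w"]

false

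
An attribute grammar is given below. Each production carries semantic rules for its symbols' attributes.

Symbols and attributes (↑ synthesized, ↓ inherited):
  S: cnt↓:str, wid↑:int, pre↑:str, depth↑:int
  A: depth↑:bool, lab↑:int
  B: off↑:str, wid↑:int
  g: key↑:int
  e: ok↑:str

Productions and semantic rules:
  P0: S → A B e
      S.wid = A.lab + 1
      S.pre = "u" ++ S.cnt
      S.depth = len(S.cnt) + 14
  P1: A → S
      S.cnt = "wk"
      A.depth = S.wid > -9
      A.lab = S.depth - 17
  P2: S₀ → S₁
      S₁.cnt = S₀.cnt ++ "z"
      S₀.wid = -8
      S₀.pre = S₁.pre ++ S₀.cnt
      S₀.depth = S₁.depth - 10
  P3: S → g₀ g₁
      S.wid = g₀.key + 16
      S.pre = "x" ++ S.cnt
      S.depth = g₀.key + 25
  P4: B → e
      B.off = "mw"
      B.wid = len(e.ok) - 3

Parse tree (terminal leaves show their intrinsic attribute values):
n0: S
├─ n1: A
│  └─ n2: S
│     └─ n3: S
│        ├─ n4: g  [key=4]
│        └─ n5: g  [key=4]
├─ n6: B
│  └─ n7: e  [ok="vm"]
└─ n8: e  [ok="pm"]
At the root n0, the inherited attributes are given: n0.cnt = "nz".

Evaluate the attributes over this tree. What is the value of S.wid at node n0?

3

1. n0.cnt = "nz"  [given at root]
2. n2.cnt = "wk"  ["wk"]
3. n3.cnt = "wkz"  [S₀.cnt ++ "z"]
4. n4.key = 4  [terminal]
5. n5.key = 4  [terminal]
6. n3.wid = 20  [g₀.key + 16]
7. n3.pre = "xwkz"  ["x" ++ S.cnt]
8. n3.depth = 29  [g₀.key + 25]
9. n2.wid = -8  [-8]
10. n2.pre = "xwkzwk"  [S₁.pre ++ S₀.cnt]
11. n2.depth = 19  [S₁.depth - 10]
12. n1.depth = true  [S.wid > -9]
13. n1.lab = 2  [S.depth - 17]
14. n7.ok = "vm"  [terminal]
15. n6.off = "mw"  ["mw"]
16. n6.wid = -1  [len(e.ok) - 3]
17. n8.ok = "pm"  [terminal]
18. n0.wid = 3  [A.lab + 1]
19. n0.pre = "unz"  ["u" ++ S.cnt]
20. n0.depth = 16  [len(S.cnt) + 14]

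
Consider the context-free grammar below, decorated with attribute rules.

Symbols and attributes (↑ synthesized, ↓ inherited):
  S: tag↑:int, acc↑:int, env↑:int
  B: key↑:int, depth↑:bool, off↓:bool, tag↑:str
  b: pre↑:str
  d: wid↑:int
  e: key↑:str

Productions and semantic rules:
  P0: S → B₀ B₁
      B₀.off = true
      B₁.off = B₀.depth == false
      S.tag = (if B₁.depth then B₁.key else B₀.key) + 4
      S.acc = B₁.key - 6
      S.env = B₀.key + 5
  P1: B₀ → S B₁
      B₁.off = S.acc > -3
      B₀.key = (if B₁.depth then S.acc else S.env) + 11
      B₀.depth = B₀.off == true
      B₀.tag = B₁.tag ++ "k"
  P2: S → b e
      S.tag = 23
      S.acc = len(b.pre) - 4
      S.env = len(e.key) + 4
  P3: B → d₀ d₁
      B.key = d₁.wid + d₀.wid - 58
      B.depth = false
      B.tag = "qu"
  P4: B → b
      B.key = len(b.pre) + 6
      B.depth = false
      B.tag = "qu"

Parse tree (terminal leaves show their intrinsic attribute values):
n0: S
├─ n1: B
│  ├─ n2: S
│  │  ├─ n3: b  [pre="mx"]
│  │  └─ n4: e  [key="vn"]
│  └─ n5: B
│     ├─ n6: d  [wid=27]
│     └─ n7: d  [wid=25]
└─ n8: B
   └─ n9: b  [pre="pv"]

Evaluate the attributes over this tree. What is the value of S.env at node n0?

22

1. n1.off = true  [true]
2. n3.pre = "mx"  [terminal]
3. n4.key = "vn"  [terminal]
4. n2.tag = 23  [23]
5. n2.acc = -2  [len(b.pre) - 4]
6. n2.env = 6  [len(e.key) + 4]
7. n5.off = true  [S.acc > -3]
8. n6.wid = 27  [terminal]
9. n7.wid = 25  [terminal]
10. n5.key = -6  [d₁.wid + d₀.wid - 58]
11. n5.depth = false  [false]
12. n5.tag = "qu"  ["qu"]
13. n1.key = 17  [(if B₁.depth then S.acc else S.env) + 11]
14. n1.depth = true  [B₀.off == true]
15. n1.tag = "quk"  [B₁.tag ++ "k"]
16. n8.off = false  [B₀.depth == false]
17. n9.pre = "pv"  [terminal]
18. n8.key = 8  [len(b.pre) + 6]
19. n8.depth = false  [false]
20. n8.tag = "qu"  ["qu"]
21. n0.tag = 21  [(if B₁.depth then B₁.key else B₀.key) + 4]
22. n0.acc = 2  [B₁.key - 6]
23. n0.env = 22  [B₀.key + 5]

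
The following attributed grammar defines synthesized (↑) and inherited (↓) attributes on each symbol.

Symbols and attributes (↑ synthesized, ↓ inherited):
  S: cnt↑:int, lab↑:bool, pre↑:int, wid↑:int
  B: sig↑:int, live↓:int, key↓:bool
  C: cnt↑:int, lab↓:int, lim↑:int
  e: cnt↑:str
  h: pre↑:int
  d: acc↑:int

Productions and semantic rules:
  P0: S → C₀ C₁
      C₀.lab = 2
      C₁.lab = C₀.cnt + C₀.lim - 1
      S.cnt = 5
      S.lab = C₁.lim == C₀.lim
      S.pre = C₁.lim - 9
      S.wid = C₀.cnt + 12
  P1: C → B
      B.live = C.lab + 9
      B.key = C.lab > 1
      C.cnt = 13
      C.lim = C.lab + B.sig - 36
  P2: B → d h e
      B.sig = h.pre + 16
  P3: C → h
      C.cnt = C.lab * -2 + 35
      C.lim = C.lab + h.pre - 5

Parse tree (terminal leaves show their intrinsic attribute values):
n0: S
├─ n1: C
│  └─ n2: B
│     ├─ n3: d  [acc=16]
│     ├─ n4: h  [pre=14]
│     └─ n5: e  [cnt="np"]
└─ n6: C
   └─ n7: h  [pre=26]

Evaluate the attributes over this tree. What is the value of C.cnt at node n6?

19

1. n1.lab = 2  [2]
2. n2.live = 11  [C.lab + 9]
3. n2.key = true  [C.lab > 1]
4. n3.acc = 16  [terminal]
5. n4.pre = 14  [terminal]
6. n5.cnt = "np"  [terminal]
7. n2.sig = 30  [h.pre + 16]
8. n1.cnt = 13  [13]
9. n1.lim = -4  [C.lab + B.sig - 36]
10. n6.lab = 8  [C₀.cnt + C₀.lim - 1]
11. n7.pre = 26  [terminal]
12. n6.cnt = 19  [C.lab * -2 + 35]
13. n6.lim = 29  [C.lab + h.pre - 5]
14. n0.cnt = 5  [5]
15. n0.lab = false  [C₁.lim == C₀.lim]
16. n0.pre = 20  [C₁.lim - 9]
17. n0.wid = 25  [C₀.cnt + 12]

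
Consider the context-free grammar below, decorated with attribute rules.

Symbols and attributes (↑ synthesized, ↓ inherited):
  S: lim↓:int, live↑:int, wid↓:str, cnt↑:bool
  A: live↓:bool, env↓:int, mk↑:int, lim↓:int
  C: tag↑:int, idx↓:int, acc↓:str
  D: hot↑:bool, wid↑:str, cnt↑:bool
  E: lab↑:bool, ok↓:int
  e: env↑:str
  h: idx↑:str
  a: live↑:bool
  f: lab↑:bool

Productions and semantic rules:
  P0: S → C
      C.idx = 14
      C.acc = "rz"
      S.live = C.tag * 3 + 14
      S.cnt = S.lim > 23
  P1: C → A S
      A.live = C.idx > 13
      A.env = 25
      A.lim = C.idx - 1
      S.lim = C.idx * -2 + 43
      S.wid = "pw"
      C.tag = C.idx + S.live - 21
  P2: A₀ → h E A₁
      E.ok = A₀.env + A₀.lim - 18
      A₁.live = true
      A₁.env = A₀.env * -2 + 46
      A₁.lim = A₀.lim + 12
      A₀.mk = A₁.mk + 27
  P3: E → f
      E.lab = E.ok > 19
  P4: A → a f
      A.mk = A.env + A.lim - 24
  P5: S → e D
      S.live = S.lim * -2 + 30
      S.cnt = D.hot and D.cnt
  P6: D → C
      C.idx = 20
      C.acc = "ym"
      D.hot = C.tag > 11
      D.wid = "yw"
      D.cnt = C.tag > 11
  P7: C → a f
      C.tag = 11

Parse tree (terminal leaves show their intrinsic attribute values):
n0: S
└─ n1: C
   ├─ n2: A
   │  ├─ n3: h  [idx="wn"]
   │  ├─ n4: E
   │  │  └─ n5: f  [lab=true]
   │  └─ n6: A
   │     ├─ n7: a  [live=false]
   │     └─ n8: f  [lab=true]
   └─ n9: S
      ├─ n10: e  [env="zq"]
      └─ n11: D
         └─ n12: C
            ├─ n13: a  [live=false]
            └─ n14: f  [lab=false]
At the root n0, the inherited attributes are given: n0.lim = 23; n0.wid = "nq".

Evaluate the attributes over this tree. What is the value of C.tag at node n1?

1. n0.lim = 23  [given at root]
2. n0.wid = "nq"  [given at root]
3. n1.idx = 14  [14]
4. n1.acc = "rz"  ["rz"]
5. n2.live = true  [C.idx > 13]
6. n2.env = 25  [25]
7. n2.lim = 13  [C.idx - 1]
8. n3.idx = "wn"  [terminal]
9. n4.ok = 20  [A₀.env + A₀.lim - 18]
10. n5.lab = true  [terminal]
11. n4.lab = true  [E.ok > 19]
12. n6.live = true  [true]
13. n6.env = -4  [A₀.env * -2 + 46]
14. n6.lim = 25  [A₀.lim + 12]
15. n7.live = false  [terminal]
16. n8.lab = true  [terminal]
17. n6.mk = -3  [A.env + A.lim - 24]
18. n2.mk = 24  [A₁.mk + 27]
19. n9.lim = 15  [C.idx * -2 + 43]
20. n9.wid = "pw"  ["pw"]
21. n10.env = "zq"  [terminal]
22. n12.idx = 20  [20]
23. n12.acc = "ym"  ["ym"]
24. n13.live = false  [terminal]
25. n14.lab = false  [terminal]
26. n12.tag = 11  [11]
27. n11.hot = false  [C.tag > 11]
28. n11.wid = "yw"  ["yw"]
29. n11.cnt = false  [C.tag > 11]
30. n9.live = 0  [S.lim * -2 + 30]
31. n9.cnt = false  [D.hot and D.cnt]
32. n1.tag = -7  [C.idx + S.live - 21]
33. n0.live = -7  [C.tag * 3 + 14]
34. n0.cnt = false  [S.lim > 23]

-7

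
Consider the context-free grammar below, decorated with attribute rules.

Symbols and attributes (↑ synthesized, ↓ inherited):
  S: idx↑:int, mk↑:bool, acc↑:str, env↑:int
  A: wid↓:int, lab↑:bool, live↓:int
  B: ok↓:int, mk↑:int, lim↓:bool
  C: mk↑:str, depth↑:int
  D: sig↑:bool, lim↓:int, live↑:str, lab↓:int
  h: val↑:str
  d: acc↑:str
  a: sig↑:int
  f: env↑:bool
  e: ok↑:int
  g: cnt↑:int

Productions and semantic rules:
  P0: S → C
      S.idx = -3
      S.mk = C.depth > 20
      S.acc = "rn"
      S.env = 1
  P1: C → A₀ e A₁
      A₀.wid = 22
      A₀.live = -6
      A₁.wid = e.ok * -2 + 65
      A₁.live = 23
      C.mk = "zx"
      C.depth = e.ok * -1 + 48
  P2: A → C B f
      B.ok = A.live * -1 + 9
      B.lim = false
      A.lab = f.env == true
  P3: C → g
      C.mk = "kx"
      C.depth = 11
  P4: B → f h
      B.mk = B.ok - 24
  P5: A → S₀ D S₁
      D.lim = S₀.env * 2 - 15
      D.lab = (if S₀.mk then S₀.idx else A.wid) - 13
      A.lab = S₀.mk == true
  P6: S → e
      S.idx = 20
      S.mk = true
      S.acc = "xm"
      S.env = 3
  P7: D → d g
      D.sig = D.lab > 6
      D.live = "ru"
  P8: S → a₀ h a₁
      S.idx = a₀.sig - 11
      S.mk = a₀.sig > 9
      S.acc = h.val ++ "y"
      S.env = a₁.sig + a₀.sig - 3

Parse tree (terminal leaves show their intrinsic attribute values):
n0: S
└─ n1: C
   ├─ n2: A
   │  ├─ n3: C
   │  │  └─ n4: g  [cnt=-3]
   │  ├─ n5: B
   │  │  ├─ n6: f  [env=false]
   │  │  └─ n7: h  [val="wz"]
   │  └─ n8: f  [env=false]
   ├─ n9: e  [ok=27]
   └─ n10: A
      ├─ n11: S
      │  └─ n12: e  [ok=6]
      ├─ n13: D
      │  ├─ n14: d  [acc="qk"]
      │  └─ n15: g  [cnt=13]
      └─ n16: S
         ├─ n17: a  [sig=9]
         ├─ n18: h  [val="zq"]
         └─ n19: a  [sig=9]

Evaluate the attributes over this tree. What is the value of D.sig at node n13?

1. n2.wid = 22  [22]
2. n2.live = -6  [-6]
3. n4.cnt = -3  [terminal]
4. n3.mk = "kx"  ["kx"]
5. n3.depth = 11  [11]
6. n5.ok = 15  [A.live * -1 + 9]
7. n5.lim = false  [false]
8. n6.env = false  [terminal]
9. n7.val = "wz"  [terminal]
10. n5.mk = -9  [B.ok - 24]
11. n8.env = false  [terminal]
12. n2.lab = false  [f.env == true]
13. n9.ok = 27  [terminal]
14. n10.wid = 11  [e.ok * -2 + 65]
15. n10.live = 23  [23]
16. n12.ok = 6  [terminal]
17. n11.idx = 20  [20]
18. n11.mk = true  [true]
19. n11.acc = "xm"  ["xm"]
20. n11.env = 3  [3]
21. n13.lim = -9  [S₀.env * 2 - 15]
22. n13.lab = 7  [(if S₀.mk then S₀.idx else A.wid) - 13]
23. n14.acc = "qk"  [terminal]
24. n15.cnt = 13  [terminal]
25. n13.sig = true  [D.lab > 6]
26. n13.live = "ru"  ["ru"]
27. n17.sig = 9  [terminal]
28. n18.val = "zq"  [terminal]
29. n19.sig = 9  [terminal]
30. n16.idx = -2  [a₀.sig - 11]
31. n16.mk = false  [a₀.sig > 9]
32. n16.acc = "zqy"  [h.val ++ "y"]
33. n16.env = 15  [a₁.sig + a₀.sig - 3]
34. n10.lab = true  [S₀.mk == true]
35. n1.mk = "zx"  ["zx"]
36. n1.depth = 21  [e.ok * -1 + 48]
37. n0.idx = -3  [-3]
38. n0.mk = true  [C.depth > 20]
39. n0.acc = "rn"  ["rn"]
40. n0.env = 1  [1]

true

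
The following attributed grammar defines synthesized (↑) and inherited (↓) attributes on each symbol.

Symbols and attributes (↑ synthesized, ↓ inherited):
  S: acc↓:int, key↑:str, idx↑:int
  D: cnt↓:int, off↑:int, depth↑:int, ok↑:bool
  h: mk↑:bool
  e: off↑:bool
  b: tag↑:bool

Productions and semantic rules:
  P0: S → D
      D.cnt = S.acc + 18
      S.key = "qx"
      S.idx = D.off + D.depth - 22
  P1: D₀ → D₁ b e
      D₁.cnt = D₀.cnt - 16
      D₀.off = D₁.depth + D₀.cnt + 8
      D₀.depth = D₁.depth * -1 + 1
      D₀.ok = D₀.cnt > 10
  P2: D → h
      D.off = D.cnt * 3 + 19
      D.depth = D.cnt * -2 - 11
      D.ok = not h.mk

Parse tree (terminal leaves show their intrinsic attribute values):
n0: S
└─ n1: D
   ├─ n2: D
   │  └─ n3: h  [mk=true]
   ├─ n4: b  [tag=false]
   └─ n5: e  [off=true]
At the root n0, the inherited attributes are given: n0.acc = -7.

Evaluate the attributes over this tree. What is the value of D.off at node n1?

1. n0.acc = -7  [given at root]
2. n1.cnt = 11  [S.acc + 18]
3. n2.cnt = -5  [D₀.cnt - 16]
4. n3.mk = true  [terminal]
5. n2.off = 4  [D.cnt * 3 + 19]
6. n2.depth = -1  [D.cnt * -2 - 11]
7. n2.ok = false  [not h.mk]
8. n4.tag = false  [terminal]
9. n5.off = true  [terminal]
10. n1.off = 18  [D₁.depth + D₀.cnt + 8]
11. n1.depth = 2  [D₁.depth * -1 + 1]
12. n1.ok = true  [D₀.cnt > 10]
13. n0.key = "qx"  ["qx"]
14. n0.idx = -2  [D.off + D.depth - 22]

18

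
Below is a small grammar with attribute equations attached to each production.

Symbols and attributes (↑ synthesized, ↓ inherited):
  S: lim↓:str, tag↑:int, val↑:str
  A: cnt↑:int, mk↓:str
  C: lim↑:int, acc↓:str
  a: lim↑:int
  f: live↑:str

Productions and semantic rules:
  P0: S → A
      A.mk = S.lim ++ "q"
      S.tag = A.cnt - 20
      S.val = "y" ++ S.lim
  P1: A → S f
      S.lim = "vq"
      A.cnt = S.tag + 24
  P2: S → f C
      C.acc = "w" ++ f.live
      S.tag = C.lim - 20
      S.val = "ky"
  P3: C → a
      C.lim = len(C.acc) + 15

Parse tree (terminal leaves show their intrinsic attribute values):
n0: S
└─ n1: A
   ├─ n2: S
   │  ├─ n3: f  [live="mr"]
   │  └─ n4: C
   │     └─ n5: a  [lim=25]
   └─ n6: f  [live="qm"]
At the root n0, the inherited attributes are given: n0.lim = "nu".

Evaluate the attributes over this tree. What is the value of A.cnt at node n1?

1. n0.lim = "nu"  [given at root]
2. n1.mk = "nuq"  [S.lim ++ "q"]
3. n2.lim = "vq"  ["vq"]
4. n3.live = "mr"  [terminal]
5. n4.acc = "wmr"  ["w" ++ f.live]
6. n5.lim = 25  [terminal]
7. n4.lim = 18  [len(C.acc) + 15]
8. n2.tag = -2  [C.lim - 20]
9. n2.val = "ky"  ["ky"]
10. n6.live = "qm"  [terminal]
11. n1.cnt = 22  [S.tag + 24]
12. n0.tag = 2  [A.cnt - 20]
13. n0.val = "ynu"  ["y" ++ S.lim]

22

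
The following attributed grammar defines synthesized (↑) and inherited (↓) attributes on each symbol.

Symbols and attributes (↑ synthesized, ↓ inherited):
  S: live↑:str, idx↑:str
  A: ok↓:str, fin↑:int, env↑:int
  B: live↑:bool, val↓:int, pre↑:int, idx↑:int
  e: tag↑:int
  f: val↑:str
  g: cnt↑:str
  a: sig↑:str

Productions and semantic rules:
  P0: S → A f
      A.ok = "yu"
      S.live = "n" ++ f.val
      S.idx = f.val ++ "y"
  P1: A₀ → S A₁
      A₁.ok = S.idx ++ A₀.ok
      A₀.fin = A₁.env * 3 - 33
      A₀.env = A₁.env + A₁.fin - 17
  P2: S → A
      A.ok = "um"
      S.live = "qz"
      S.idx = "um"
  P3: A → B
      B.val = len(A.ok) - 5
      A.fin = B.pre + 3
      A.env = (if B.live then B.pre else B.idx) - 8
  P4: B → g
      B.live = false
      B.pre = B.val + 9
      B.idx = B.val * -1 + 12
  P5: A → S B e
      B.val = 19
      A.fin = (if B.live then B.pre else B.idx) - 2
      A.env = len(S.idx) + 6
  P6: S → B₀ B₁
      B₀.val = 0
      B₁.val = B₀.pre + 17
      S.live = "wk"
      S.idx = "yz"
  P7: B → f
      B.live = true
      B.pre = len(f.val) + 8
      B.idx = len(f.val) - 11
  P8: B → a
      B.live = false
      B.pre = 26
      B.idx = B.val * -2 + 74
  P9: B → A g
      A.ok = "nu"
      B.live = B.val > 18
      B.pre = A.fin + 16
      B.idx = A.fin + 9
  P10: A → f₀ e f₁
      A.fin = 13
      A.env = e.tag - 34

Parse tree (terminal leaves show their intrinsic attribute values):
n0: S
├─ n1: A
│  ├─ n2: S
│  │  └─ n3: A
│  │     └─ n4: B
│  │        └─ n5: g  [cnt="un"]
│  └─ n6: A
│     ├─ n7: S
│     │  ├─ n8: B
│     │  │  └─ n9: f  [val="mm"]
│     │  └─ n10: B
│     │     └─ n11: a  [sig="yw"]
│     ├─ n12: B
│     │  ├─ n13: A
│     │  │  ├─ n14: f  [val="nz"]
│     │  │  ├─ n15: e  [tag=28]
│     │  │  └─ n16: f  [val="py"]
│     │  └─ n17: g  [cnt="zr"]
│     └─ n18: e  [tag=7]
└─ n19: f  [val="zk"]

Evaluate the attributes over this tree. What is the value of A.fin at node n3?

1. n1.ok = "yu"  ["yu"]
2. n3.ok = "um"  ["um"]
3. n4.val = -3  [len(A.ok) - 5]
4. n5.cnt = "un"  [terminal]
5. n4.live = false  [false]
6. n4.pre = 6  [B.val + 9]
7. n4.idx = 15  [B.val * -1 + 12]
8. n3.fin = 9  [B.pre + 3]
9. n3.env = 7  [(if B.live then B.pre else B.idx) - 8]
10. n2.live = "qz"  ["qz"]
11. n2.idx = "um"  ["um"]
12. n6.ok = "umyu"  [S.idx ++ A₀.ok]
13. n8.val = 0  [0]
14. n9.val = "mm"  [terminal]
15. n8.live = true  [true]
16. n8.pre = 10  [len(f.val) + 8]
17. n8.idx = -9  [len(f.val) - 11]
18. n10.val = 27  [B₀.pre + 17]
19. n11.sig = "yw"  [terminal]
20. n10.live = false  [false]
21. n10.pre = 26  [26]
22. n10.idx = 20  [B.val * -2 + 74]
23. n7.live = "wk"  ["wk"]
24. n7.idx = "yz"  ["yz"]
25. n12.val = 19  [19]
26. n13.ok = "nu"  ["nu"]
27. n14.val = "nz"  [terminal]
28. n15.tag = 28  [terminal]
29. n16.val = "py"  [terminal]
30. n13.fin = 13  [13]
31. n13.env = -6  [e.tag - 34]
32. n17.cnt = "zr"  [terminal]
33. n12.live = true  [B.val > 18]
34. n12.pre = 29  [A.fin + 16]
35. n12.idx = 22  [A.fin + 9]
36. n18.tag = 7  [terminal]
37. n6.fin = 27  [(if B.live then B.pre else B.idx) - 2]
38. n6.env = 8  [len(S.idx) + 6]
39. n1.fin = -9  [A₁.env * 3 - 33]
40. n1.env = 18  [A₁.env + A₁.fin - 17]
41. n19.val = "zk"  [terminal]
42. n0.live = "nzk"  ["n" ++ f.val]
43. n0.idx = "zky"  [f.val ++ "y"]

9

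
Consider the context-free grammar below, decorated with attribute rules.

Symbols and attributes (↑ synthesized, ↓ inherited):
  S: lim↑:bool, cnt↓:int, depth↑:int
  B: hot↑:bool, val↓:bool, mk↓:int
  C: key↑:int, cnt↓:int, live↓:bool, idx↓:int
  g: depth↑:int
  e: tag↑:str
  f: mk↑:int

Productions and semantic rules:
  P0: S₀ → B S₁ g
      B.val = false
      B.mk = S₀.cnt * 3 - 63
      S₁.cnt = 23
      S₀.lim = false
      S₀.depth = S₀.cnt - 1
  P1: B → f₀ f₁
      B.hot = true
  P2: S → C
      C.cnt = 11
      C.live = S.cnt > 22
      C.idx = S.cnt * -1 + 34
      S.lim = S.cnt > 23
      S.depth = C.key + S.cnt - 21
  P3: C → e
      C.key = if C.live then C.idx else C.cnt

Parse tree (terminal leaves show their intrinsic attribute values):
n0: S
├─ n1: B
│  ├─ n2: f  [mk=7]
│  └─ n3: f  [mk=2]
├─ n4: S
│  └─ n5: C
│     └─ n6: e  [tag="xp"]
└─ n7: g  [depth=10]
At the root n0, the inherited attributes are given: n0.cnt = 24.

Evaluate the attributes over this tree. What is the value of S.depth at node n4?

13

1. n0.cnt = 24  [given at root]
2. n1.val = false  [false]
3. n1.mk = 9  [S₀.cnt * 3 - 63]
4. n2.mk = 7  [terminal]
5. n3.mk = 2  [terminal]
6. n1.hot = true  [true]
7. n4.cnt = 23  [23]
8. n5.cnt = 11  [11]
9. n5.live = true  [S.cnt > 22]
10. n5.idx = 11  [S.cnt * -1 + 34]
11. n6.tag = "xp"  [terminal]
12. n5.key = 11  [if C.live then C.idx else C.cnt]
13. n4.lim = false  [S.cnt > 23]
14. n4.depth = 13  [C.key + S.cnt - 21]
15. n7.depth = 10  [terminal]
16. n0.lim = false  [false]
17. n0.depth = 23  [S₀.cnt - 1]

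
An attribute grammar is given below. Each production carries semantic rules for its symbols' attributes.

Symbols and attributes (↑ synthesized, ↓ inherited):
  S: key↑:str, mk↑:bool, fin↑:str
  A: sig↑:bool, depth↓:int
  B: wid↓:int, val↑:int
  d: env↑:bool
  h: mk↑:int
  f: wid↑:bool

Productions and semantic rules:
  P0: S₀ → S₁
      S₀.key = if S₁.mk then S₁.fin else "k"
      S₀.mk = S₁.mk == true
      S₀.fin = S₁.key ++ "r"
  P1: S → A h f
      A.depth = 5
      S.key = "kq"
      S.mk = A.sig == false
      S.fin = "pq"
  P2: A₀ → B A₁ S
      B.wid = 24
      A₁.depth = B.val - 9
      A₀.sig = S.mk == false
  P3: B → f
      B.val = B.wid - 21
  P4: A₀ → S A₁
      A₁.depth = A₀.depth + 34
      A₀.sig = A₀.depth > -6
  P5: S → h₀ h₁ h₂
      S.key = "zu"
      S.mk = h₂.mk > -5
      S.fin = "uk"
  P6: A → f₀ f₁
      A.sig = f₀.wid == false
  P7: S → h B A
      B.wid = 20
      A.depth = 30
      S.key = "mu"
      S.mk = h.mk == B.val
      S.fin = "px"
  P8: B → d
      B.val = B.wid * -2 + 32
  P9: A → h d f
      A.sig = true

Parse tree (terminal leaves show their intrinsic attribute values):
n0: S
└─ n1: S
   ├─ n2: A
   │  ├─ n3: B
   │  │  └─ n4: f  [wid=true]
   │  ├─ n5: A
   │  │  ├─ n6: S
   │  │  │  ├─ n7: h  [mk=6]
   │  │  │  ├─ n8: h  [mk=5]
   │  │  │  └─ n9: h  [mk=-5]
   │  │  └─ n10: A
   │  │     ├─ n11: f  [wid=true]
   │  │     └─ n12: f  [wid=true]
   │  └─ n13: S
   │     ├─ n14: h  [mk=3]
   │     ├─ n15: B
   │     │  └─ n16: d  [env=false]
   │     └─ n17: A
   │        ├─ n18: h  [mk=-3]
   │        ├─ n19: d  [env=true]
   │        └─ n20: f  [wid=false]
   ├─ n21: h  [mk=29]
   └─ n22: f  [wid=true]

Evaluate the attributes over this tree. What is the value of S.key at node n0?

"k"

1. n2.depth = 5  [5]
2. n3.wid = 24  [24]
3. n4.wid = true  [terminal]
4. n3.val = 3  [B.wid - 21]
5. n5.depth = -6  [B.val - 9]
6. n7.mk = 6  [terminal]
7. n8.mk = 5  [terminal]
8. n9.mk = -5  [terminal]
9. n6.key = "zu"  ["zu"]
10. n6.mk = false  [h₂.mk > -5]
11. n6.fin = "uk"  ["uk"]
12. n10.depth = 28  [A₀.depth + 34]
13. n11.wid = true  [terminal]
14. n12.wid = true  [terminal]
15. n10.sig = false  [f₀.wid == false]
16. n5.sig = false  [A₀.depth > -6]
17. n14.mk = 3  [terminal]
18. n15.wid = 20  [20]
19. n16.env = false  [terminal]
20. n15.val = -8  [B.wid * -2 + 32]
21. n17.depth = 30  [30]
22. n18.mk = -3  [terminal]
23. n19.env = true  [terminal]
24. n20.wid = false  [terminal]
25. n17.sig = true  [true]
26. n13.key = "mu"  ["mu"]
27. n13.mk = false  [h.mk == B.val]
28. n13.fin = "px"  ["px"]
29. n2.sig = true  [S.mk == false]
30. n21.mk = 29  [terminal]
31. n22.wid = true  [terminal]
32. n1.key = "kq"  ["kq"]
33. n1.mk = false  [A.sig == false]
34. n1.fin = "pq"  ["pq"]
35. n0.key = "k"  [if S₁.mk then S₁.fin else "k"]
36. n0.mk = false  [S₁.mk == true]
37. n0.fin = "kqr"  [S₁.key ++ "r"]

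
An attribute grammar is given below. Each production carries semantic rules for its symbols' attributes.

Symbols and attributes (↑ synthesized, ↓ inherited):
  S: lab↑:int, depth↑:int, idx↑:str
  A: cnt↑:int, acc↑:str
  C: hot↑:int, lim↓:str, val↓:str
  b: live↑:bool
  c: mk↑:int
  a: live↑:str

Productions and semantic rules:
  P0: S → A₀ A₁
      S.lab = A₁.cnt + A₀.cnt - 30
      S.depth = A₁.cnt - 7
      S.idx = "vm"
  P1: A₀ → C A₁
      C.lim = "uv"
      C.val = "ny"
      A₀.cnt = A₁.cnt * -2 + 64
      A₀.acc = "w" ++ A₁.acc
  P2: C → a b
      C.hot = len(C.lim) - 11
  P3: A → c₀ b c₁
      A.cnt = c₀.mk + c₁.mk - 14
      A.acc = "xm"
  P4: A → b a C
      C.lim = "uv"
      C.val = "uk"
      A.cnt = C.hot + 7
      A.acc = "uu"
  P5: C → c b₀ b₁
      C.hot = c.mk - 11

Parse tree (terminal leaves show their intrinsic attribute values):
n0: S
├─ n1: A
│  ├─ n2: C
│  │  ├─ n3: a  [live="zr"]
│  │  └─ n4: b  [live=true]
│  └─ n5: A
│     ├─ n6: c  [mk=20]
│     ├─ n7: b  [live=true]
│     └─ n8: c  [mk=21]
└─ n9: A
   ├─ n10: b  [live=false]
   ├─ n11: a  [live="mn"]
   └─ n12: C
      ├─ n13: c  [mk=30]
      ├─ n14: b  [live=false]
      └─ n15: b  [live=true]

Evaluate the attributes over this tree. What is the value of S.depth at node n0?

1. n2.lim = "uv"  ["uv"]
2. n2.val = "ny"  ["ny"]
3. n3.live = "zr"  [terminal]
4. n4.live = true  [terminal]
5. n2.hot = -9  [len(C.lim) - 11]
6. n6.mk = 20  [terminal]
7. n7.live = true  [terminal]
8. n8.mk = 21  [terminal]
9. n5.cnt = 27  [c₀.mk + c₁.mk - 14]
10. n5.acc = "xm"  ["xm"]
11. n1.cnt = 10  [A₁.cnt * -2 + 64]
12. n1.acc = "wxm"  ["w" ++ A₁.acc]
13. n10.live = false  [terminal]
14. n11.live = "mn"  [terminal]
15. n12.lim = "uv"  ["uv"]
16. n12.val = "uk"  ["uk"]
17. n13.mk = 30  [terminal]
18. n14.live = false  [terminal]
19. n15.live = true  [terminal]
20. n12.hot = 19  [c.mk - 11]
21. n9.cnt = 26  [C.hot + 7]
22. n9.acc = "uu"  ["uu"]
23. n0.lab = 6  [A₁.cnt + A₀.cnt - 30]
24. n0.depth = 19  [A₁.cnt - 7]
25. n0.idx = "vm"  ["vm"]

19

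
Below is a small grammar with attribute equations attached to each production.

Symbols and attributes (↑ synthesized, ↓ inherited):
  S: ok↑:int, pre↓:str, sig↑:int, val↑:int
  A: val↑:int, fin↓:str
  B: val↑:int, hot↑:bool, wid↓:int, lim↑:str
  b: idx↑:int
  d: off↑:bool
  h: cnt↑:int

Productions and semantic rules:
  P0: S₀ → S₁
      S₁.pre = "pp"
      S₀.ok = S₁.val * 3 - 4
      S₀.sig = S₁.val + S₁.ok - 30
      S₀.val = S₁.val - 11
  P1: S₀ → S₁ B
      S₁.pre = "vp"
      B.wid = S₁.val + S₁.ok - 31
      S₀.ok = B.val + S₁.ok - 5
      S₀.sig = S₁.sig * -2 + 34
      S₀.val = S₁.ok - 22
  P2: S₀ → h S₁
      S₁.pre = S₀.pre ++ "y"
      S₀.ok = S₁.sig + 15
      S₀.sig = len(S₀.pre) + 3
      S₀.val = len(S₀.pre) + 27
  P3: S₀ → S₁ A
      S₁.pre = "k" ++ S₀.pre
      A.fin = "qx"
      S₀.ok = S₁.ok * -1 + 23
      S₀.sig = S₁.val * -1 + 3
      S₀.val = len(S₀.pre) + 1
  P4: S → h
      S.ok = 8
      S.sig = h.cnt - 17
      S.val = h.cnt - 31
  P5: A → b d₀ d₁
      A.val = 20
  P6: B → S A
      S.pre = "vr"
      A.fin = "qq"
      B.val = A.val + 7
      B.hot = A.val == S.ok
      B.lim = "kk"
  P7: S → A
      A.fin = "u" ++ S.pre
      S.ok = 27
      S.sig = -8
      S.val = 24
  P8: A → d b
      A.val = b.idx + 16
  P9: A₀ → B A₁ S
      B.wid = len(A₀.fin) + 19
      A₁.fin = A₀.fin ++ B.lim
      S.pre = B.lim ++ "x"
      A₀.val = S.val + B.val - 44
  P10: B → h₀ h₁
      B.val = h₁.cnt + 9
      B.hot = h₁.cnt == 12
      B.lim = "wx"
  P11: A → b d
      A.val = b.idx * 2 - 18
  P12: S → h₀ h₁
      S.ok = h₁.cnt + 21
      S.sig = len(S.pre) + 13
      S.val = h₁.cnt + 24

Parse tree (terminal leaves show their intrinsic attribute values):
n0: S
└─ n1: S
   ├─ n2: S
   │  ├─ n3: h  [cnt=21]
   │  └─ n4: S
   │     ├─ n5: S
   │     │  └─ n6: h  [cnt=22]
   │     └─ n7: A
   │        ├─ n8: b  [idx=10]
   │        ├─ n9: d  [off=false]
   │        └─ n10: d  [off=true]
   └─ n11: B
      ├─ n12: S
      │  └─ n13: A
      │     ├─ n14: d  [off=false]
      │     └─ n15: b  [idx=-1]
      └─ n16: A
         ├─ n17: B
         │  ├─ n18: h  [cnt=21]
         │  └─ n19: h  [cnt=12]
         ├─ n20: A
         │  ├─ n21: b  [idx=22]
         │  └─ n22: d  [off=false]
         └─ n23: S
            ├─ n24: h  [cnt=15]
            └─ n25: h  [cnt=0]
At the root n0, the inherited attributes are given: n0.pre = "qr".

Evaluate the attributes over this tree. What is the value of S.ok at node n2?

27

1. n0.pre = "qr"  [given at root]
2. n1.pre = "pp"  ["pp"]
3. n2.pre = "vp"  ["vp"]
4. n3.cnt = 21  [terminal]
5. n4.pre = "vpy"  [S₀.pre ++ "y"]
6. n5.pre = "kvpy"  ["k" ++ S₀.pre]
7. n6.cnt = 22  [terminal]
8. n5.ok = 8  [8]
9. n5.sig = 5  [h.cnt - 17]
10. n5.val = -9  [h.cnt - 31]
11. n7.fin = "qx"  ["qx"]
12. n8.idx = 10  [terminal]
13. n9.off = false  [terminal]
14. n10.off = true  [terminal]
15. n7.val = 20  [20]
16. n4.ok = 15  [S₁.ok * -1 + 23]
17. n4.sig = 12  [S₁.val * -1 + 3]
18. n4.val = 4  [len(S₀.pre) + 1]
19. n2.ok = 27  [S₁.sig + 15]
20. n2.sig = 5  [len(S₀.pre) + 3]
21. n2.val = 29  [len(S₀.pre) + 27]
22. n11.wid = 25  [S₁.val + S₁.ok - 31]
23. n12.pre = "vr"  ["vr"]
24. n13.fin = "uvr"  ["u" ++ S.pre]
25. n14.off = false  [terminal]
26. n15.idx = -1  [terminal]
27. n13.val = 15  [b.idx + 16]
28. n12.ok = 27  [27]
29. n12.sig = -8  [-8]
30. n12.val = 24  [24]
31. n16.fin = "qq"  ["qq"]
32. n17.wid = 21  [len(A₀.fin) + 19]
33. n18.cnt = 21  [terminal]
34. n19.cnt = 12  [terminal]
35. n17.val = 21  [h₁.cnt + 9]
36. n17.hot = true  [h₁.cnt == 12]
37. n17.lim = "wx"  ["wx"]
38. n20.fin = "qqwx"  [A₀.fin ++ B.lim]
39. n21.idx = 22  [terminal]
40. n22.off = false  [terminal]
41. n20.val = 26  [b.idx * 2 - 18]
42. n23.pre = "wxx"  [B.lim ++ "x"]
43. n24.cnt = 15  [terminal]
44. n25.cnt = 0  [terminal]
45. n23.ok = 21  [h₁.cnt + 21]
46. n23.sig = 16  [len(S.pre) + 13]
47. n23.val = 24  [h₁.cnt + 24]
48. n16.val = 1  [S.val + B.val - 44]
49. n11.val = 8  [A.val + 7]
50. n11.hot = false  [A.val == S.ok]
51. n11.lim = "kk"  ["kk"]
52. n1.ok = 30  [B.val + S₁.ok - 5]
53. n1.sig = 24  [S₁.sig * -2 + 34]
54. n1.val = 5  [S₁.ok - 22]
55. n0.ok = 11  [S₁.val * 3 - 4]
56. n0.sig = 5  [S₁.val + S₁.ok - 30]
57. n0.val = -6  [S₁.val - 11]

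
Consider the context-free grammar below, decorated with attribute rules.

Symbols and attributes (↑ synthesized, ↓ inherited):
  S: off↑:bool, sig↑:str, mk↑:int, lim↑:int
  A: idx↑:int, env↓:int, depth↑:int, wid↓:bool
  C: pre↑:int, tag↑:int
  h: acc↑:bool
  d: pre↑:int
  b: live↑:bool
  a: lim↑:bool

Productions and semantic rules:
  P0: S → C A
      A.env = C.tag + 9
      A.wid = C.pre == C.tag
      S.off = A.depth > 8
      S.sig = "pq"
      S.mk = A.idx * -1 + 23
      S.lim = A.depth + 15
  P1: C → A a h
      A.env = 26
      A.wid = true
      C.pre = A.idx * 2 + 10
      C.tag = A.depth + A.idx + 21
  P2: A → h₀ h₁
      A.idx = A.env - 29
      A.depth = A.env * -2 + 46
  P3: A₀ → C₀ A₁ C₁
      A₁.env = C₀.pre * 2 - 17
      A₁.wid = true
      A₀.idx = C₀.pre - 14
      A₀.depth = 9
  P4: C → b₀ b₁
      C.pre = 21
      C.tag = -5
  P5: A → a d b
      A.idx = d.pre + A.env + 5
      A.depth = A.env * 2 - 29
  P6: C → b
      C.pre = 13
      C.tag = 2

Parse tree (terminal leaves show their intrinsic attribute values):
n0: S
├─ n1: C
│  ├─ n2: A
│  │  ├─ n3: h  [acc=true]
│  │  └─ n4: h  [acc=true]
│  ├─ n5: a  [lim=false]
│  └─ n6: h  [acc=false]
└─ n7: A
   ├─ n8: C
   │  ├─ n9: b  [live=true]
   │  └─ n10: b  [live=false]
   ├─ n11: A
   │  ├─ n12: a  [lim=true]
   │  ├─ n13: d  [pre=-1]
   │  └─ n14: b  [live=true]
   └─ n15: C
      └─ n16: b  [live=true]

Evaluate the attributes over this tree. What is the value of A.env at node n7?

21

1. n2.env = 26  [26]
2. n2.wid = true  [true]
3. n3.acc = true  [terminal]
4. n4.acc = true  [terminal]
5. n2.idx = -3  [A.env - 29]
6. n2.depth = -6  [A.env * -2 + 46]
7. n5.lim = false  [terminal]
8. n6.acc = false  [terminal]
9. n1.pre = 4  [A.idx * 2 + 10]
10. n1.tag = 12  [A.depth + A.idx + 21]
11. n7.env = 21  [C.tag + 9]
12. n7.wid = false  [C.pre == C.tag]
13. n9.live = true  [terminal]
14. n10.live = false  [terminal]
15. n8.pre = 21  [21]
16. n8.tag = -5  [-5]
17. n11.env = 25  [C₀.pre * 2 - 17]
18. n11.wid = true  [true]
19. n12.lim = true  [terminal]
20. n13.pre = -1  [terminal]
21. n14.live = true  [terminal]
22. n11.idx = 29  [d.pre + A.env + 5]
23. n11.depth = 21  [A.env * 2 - 29]
24. n16.live = true  [terminal]
25. n15.pre = 13  [13]
26. n15.tag = 2  [2]
27. n7.idx = 7  [C₀.pre - 14]
28. n7.depth = 9  [9]
29. n0.off = true  [A.depth > 8]
30. n0.sig = "pq"  ["pq"]
31. n0.mk = 16  [A.idx * -1 + 23]
32. n0.lim = 24  [A.depth + 15]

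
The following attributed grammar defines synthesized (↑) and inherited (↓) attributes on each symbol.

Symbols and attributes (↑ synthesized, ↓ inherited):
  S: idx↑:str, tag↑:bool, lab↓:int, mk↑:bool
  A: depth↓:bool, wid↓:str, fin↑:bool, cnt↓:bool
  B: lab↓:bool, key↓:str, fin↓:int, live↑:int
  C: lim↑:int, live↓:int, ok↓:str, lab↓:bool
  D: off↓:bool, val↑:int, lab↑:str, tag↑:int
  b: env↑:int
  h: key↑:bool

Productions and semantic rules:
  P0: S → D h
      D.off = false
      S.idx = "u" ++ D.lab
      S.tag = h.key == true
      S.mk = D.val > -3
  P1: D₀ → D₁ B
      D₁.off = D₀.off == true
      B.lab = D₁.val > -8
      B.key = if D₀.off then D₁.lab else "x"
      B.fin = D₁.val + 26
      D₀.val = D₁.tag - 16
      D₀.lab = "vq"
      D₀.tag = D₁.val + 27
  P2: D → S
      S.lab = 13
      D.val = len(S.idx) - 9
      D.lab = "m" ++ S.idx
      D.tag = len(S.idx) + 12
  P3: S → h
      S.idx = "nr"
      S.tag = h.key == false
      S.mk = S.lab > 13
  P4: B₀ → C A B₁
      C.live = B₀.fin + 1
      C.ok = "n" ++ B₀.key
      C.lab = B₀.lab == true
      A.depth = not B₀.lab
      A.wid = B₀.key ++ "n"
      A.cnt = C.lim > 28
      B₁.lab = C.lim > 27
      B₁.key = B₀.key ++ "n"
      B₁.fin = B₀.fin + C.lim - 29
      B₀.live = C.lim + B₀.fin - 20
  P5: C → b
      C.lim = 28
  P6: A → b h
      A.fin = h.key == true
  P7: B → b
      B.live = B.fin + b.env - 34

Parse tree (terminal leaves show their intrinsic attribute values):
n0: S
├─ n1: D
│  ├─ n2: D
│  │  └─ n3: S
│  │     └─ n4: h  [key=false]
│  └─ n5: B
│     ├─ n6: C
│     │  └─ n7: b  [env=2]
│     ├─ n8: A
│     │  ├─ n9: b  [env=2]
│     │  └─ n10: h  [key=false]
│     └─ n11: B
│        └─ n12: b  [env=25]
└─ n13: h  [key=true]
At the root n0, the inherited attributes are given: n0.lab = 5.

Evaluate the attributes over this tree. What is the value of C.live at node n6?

1. n0.lab = 5  [given at root]
2. n1.off = false  [false]
3. n2.off = false  [D₀.off == true]
4. n3.lab = 13  [13]
5. n4.key = false  [terminal]
6. n3.idx = "nr"  ["nr"]
7. n3.tag = true  [h.key == false]
8. n3.mk = false  [S.lab > 13]
9. n2.val = -7  [len(S.idx) - 9]
10. n2.lab = "mnr"  ["m" ++ S.idx]
11. n2.tag = 14  [len(S.idx) + 12]
12. n5.lab = true  [D₁.val > -8]
13. n5.key = "x"  [if D₀.off then D₁.lab else "x"]
14. n5.fin = 19  [D₁.val + 26]
15. n6.live = 20  [B₀.fin + 1]
16. n6.ok = "nx"  ["n" ++ B₀.key]
17. n6.lab = true  [B₀.lab == true]
18. n7.env = 2  [terminal]
19. n6.lim = 28  [28]
20. n8.depth = false  [not B₀.lab]
21. n8.wid = "xn"  [B₀.key ++ "n"]
22. n8.cnt = false  [C.lim > 28]
23. n9.env = 2  [terminal]
24. n10.key = false  [terminal]
25. n8.fin = false  [h.key == true]
26. n11.lab = true  [C.lim > 27]
27. n11.key = "xn"  [B₀.key ++ "n"]
28. n11.fin = 18  [B₀.fin + C.lim - 29]
29. n12.env = 25  [terminal]
30. n11.live = 9  [B.fin + b.env - 34]
31. n5.live = 27  [C.lim + B₀.fin - 20]
32. n1.val = -2  [D₁.tag - 16]
33. n1.lab = "vq"  ["vq"]
34. n1.tag = 20  [D₁.val + 27]
35. n13.key = true  [terminal]
36. n0.idx = "uvq"  ["u" ++ D.lab]
37. n0.tag = true  [h.key == true]
38. n0.mk = true  [D.val > -3]

20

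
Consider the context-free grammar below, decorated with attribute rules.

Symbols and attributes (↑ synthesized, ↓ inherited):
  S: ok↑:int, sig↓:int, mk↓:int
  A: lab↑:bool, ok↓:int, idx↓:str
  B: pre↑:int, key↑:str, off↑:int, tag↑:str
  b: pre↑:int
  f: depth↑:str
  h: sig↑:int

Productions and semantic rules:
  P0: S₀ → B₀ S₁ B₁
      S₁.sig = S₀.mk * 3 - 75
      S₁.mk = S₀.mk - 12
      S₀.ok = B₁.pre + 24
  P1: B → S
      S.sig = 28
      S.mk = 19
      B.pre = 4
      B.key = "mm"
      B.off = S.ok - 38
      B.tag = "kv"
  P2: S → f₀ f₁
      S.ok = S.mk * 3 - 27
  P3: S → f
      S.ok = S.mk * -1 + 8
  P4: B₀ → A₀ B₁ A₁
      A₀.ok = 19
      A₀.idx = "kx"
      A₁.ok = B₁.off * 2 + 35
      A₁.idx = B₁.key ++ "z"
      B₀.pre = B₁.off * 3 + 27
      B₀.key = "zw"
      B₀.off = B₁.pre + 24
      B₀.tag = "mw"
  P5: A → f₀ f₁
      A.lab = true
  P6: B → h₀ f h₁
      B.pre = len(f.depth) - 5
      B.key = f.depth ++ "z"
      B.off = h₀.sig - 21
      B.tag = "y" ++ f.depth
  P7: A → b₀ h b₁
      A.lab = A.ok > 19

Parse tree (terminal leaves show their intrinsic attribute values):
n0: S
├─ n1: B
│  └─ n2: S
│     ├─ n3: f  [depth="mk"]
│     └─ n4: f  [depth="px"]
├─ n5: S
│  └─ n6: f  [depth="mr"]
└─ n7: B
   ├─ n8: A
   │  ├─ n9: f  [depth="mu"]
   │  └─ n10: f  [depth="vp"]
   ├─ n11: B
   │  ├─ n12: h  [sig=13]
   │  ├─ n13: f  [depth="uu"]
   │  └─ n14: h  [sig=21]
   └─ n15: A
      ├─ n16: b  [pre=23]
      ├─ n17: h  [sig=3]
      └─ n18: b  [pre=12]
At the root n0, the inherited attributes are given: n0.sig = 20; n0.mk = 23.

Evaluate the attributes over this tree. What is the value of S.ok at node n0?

27

1. n0.sig = 20  [given at root]
2. n0.mk = 23  [given at root]
3. n2.sig = 28  [28]
4. n2.mk = 19  [19]
5. n3.depth = "mk"  [terminal]
6. n4.depth = "px"  [terminal]
7. n2.ok = 30  [S.mk * 3 - 27]
8. n1.pre = 4  [4]
9. n1.key = "mm"  ["mm"]
10. n1.off = -8  [S.ok - 38]
11. n1.tag = "kv"  ["kv"]
12. n5.sig = -6  [S₀.mk * 3 - 75]
13. n5.mk = 11  [S₀.mk - 12]
14. n6.depth = "mr"  [terminal]
15. n5.ok = -3  [S.mk * -1 + 8]
16. n8.ok = 19  [19]
17. n8.idx = "kx"  ["kx"]
18. n9.depth = "mu"  [terminal]
19. n10.depth = "vp"  [terminal]
20. n8.lab = true  [true]
21. n12.sig = 13  [terminal]
22. n13.depth = "uu"  [terminal]
23. n14.sig = 21  [terminal]
24. n11.pre = -3  [len(f.depth) - 5]
25. n11.key = "uuz"  [f.depth ++ "z"]
26. n11.off = -8  [h₀.sig - 21]
27. n11.tag = "yuu"  ["y" ++ f.depth]
28. n15.ok = 19  [B₁.off * 2 + 35]
29. n15.idx = "uuzz"  [B₁.key ++ "z"]
30. n16.pre = 23  [terminal]
31. n17.sig = 3  [terminal]
32. n18.pre = 12  [terminal]
33. n15.lab = false  [A.ok > 19]
34. n7.pre = 3  [B₁.off * 3 + 27]
35. n7.key = "zw"  ["zw"]
36. n7.off = 21  [B₁.pre + 24]
37. n7.tag = "mw"  ["mw"]
38. n0.ok = 27  [B₁.pre + 24]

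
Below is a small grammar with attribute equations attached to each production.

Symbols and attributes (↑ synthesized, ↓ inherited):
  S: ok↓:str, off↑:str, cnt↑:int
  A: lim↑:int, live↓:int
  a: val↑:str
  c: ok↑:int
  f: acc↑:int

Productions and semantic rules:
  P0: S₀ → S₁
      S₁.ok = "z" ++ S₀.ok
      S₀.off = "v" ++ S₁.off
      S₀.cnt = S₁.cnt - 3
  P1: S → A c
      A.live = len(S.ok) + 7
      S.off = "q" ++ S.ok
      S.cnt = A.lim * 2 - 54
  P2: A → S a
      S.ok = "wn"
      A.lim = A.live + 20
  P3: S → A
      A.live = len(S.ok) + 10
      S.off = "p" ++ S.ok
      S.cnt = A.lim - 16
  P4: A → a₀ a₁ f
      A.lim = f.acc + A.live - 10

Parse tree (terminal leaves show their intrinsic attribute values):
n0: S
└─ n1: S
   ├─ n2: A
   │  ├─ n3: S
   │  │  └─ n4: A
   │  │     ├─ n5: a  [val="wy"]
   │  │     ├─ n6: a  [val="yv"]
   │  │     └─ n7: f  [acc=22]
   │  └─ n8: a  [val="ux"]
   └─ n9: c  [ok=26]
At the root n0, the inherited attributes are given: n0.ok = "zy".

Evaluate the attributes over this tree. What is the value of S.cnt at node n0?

3

1. n0.ok = "zy"  [given at root]
2. n1.ok = "zzy"  ["z" ++ S₀.ok]
3. n2.live = 10  [len(S.ok) + 7]
4. n3.ok = "wn"  ["wn"]
5. n4.live = 12  [len(S.ok) + 10]
6. n5.val = "wy"  [terminal]
7. n6.val = "yv"  [terminal]
8. n7.acc = 22  [terminal]
9. n4.lim = 24  [f.acc + A.live - 10]
10. n3.off = "pwn"  ["p" ++ S.ok]
11. n3.cnt = 8  [A.lim - 16]
12. n8.val = "ux"  [terminal]
13. n2.lim = 30  [A.live + 20]
14. n9.ok = 26  [terminal]
15. n1.off = "qzzy"  ["q" ++ S.ok]
16. n1.cnt = 6  [A.lim * 2 - 54]
17. n0.off = "vqzzy"  ["v" ++ S₁.off]
18. n0.cnt = 3  [S₁.cnt - 3]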